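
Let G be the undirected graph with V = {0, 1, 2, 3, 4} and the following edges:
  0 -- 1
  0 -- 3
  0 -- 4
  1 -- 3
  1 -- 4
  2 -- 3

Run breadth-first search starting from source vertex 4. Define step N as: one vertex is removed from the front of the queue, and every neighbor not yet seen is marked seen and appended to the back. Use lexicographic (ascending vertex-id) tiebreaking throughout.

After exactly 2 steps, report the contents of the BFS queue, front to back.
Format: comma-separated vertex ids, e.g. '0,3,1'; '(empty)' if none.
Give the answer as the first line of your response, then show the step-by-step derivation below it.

1,3

step 1: dequeue 4; queue=[0,1]; order=4
step 2: dequeue 0; queue=[1,3]; order=4,0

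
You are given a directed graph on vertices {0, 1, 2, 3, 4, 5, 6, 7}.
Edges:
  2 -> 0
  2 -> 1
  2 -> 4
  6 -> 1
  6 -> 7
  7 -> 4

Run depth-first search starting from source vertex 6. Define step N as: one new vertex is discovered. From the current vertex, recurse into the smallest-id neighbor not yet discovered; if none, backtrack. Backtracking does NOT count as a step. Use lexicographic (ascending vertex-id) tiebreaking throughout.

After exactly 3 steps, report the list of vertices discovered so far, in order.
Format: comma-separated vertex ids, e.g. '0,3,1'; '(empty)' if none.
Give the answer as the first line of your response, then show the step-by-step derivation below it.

6,1,7

step 1: discover 6; path=6; order=6
step 2: discover 1; path=6>1; order=6,1
step 3: discover 7; path=6>7; order=6,1,7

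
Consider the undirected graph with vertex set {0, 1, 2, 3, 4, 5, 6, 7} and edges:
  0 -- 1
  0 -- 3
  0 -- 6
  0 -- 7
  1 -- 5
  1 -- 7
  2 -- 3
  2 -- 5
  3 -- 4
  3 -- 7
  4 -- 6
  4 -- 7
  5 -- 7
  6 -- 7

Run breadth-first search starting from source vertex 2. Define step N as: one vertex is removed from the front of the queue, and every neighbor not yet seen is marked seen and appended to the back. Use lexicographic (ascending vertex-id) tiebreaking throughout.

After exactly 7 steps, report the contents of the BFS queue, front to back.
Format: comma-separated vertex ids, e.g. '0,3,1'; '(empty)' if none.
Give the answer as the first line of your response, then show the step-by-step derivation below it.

6

step 1: dequeue 2; queue=[3,5]; order=2
step 2: dequeue 3; queue=[5,0,4,7]; order=2,3
step 3: dequeue 5; queue=[0,4,7,1]; order=2,3,5
step 4: dequeue 0; queue=[4,7,1,6]; order=2,3,5,0
step 5: dequeue 4; queue=[7,1,6]; order=2,3,5,0,4
step 6: dequeue 7; queue=[1,6]; order=2,3,5,0,4,7
step 7: dequeue 1; queue=[6]; order=2,3,5,0,4,7,1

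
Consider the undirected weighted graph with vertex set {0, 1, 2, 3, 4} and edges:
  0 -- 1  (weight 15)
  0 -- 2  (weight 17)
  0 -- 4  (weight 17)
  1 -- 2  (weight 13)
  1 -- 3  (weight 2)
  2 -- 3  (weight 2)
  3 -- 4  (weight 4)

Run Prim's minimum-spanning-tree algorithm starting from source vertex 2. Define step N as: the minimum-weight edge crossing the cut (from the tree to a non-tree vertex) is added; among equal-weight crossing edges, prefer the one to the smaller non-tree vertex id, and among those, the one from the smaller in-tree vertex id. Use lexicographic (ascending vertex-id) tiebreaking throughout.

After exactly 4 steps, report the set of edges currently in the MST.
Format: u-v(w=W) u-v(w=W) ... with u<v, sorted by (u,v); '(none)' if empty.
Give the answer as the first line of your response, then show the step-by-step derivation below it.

0-1(w=15) 1-3(w=2) 2-3(w=2) 3-4(w=4)

step 1: add edge 2-3 (w=2); MST = {2-3(w=2)}
step 2: add edge 1-3 (w=2); MST = {1-3(w=2) 2-3(w=2)}
step 3: add edge 3-4 (w=4); MST = {1-3(w=2) 2-3(w=2) 3-4(w=4)}
step 4: add edge 0-1 (w=15); MST = {0-1(w=15) 1-3(w=2) 2-3(w=2) 3-4(w=4)}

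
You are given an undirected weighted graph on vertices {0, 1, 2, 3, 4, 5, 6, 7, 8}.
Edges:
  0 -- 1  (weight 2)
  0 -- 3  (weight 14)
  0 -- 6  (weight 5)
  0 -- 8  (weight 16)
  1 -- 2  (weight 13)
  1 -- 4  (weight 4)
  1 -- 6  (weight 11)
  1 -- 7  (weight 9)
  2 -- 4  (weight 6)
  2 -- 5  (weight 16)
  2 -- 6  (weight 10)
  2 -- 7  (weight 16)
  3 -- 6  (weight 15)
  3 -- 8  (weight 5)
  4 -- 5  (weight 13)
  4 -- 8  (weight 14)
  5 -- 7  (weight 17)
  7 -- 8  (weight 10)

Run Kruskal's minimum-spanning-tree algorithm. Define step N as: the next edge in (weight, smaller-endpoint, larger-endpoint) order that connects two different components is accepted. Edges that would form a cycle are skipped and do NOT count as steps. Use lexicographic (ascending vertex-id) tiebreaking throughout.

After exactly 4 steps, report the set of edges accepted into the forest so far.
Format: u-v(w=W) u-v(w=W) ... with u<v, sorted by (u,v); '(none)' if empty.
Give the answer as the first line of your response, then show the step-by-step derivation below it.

0-1(w=2) 0-6(w=5) 1-4(w=4) 3-8(w=5)

step 1: add edge 0-1 (w=2); MST = {0-1(w=2)}
step 2: add edge 1-4 (w=4); MST = {0-1(w=2) 1-4(w=4)}
step 3: add edge 0-6 (w=5); MST = {0-1(w=2) 0-6(w=5) 1-4(w=4)}
step 4: add edge 3-8 (w=5); MST = {0-1(w=2) 0-6(w=5) 1-4(w=4) 3-8(w=5)}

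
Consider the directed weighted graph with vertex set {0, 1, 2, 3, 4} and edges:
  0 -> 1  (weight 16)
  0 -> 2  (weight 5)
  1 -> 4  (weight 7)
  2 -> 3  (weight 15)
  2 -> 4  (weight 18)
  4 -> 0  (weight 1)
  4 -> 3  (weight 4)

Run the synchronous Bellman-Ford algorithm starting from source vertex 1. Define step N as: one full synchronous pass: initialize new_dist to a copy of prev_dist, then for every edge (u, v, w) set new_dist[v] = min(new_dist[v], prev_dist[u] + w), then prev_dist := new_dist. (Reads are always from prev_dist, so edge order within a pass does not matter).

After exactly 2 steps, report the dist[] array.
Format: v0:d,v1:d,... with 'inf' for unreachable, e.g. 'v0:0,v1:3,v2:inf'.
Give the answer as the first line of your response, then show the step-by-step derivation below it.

v0:8,v1:0,v2:inf,v3:11,v4:7

step 1: dist = v0:inf,v1:0,v2:inf,v3:inf,v4:7
step 2: dist = v0:8,v1:0,v2:inf,v3:11,v4:7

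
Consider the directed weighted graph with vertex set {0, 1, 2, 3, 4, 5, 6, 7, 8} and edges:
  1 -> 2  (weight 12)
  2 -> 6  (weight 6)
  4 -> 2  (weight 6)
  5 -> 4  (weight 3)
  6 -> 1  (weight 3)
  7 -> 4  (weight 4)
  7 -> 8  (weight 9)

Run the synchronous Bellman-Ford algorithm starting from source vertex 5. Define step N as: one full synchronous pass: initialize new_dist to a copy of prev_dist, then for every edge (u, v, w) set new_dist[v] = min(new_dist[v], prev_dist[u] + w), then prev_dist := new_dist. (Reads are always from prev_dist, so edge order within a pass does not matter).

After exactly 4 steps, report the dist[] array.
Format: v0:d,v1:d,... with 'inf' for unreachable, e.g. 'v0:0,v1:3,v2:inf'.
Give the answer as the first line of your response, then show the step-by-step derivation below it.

v0:inf,v1:18,v2:9,v3:inf,v4:3,v5:0,v6:15,v7:inf,v8:inf

step 1: dist = v0:inf,v1:inf,v2:inf,v3:inf,v4:3,v5:0,v6:inf,v7:inf,v8:inf
step 2: dist = v0:inf,v1:inf,v2:9,v3:inf,v4:3,v5:0,v6:inf,v7:inf,v8:inf
step 3: dist = v0:inf,v1:inf,v2:9,v3:inf,v4:3,v5:0,v6:15,v7:inf,v8:inf
step 4: dist = v0:inf,v1:18,v2:9,v3:inf,v4:3,v5:0,v6:15,v7:inf,v8:inf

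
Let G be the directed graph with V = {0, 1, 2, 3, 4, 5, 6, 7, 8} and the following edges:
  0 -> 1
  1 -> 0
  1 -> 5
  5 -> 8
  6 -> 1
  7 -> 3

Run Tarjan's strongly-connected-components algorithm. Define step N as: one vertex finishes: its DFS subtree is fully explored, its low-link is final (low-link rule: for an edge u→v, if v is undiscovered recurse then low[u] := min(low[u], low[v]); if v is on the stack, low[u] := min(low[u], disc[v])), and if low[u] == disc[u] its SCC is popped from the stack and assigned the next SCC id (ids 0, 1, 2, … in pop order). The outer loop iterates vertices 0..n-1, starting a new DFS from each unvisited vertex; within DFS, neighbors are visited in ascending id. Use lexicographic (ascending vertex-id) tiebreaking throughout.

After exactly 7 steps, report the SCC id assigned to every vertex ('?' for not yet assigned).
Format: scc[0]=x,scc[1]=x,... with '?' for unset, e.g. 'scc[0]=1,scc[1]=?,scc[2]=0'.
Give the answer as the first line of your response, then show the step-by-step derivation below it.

scc[0]=2,scc[1]=2,scc[2]=3,scc[3]=4,scc[4]=5,scc[5]=1,scc[6]=?,scc[7]=?,scc[8]=0

step 1: low=(low[0]=0,low[1]=0,low[2]=?,low[3]=?,low[4]=?,low[5]=2,low[6]=?,low[7]=?,low[8]=3); scc=(scc[0]=?,scc[1]=?,scc[2]=?,scc[3]=?,scc[4]=?,scc[5]=?,scc[6]=?,scc[7]=?,scc[8]=0)
step 2: low=(low[0]=0,low[1]=0,low[2]=?,low[3]=?,low[4]=?,low[5]=2,low[6]=?,low[7]=?,low[8]=3); scc=(scc[0]=?,scc[1]=?,scc[2]=?,scc[3]=?,scc[4]=?,scc[5]=1,scc[6]=?,scc[7]=?,scc[8]=0)
step 3: low=(low[0]=0,low[1]=0,low[2]=?,low[3]=?,low[4]=?,low[5]=2,low[6]=?,low[7]=?,low[8]=3); scc=(scc[0]=?,scc[1]=?,scc[2]=?,scc[3]=?,scc[4]=?,scc[5]=1,scc[6]=?,scc[7]=?,scc[8]=0)
step 4: low=(low[0]=0,low[1]=0,low[2]=?,low[3]=?,low[4]=?,low[5]=2,low[6]=?,low[7]=?,low[8]=3); scc=(scc[0]=2,scc[1]=2,scc[2]=?,scc[3]=?,scc[4]=?,scc[5]=1,scc[6]=?,scc[7]=?,scc[8]=0)
step 5: low=(low[0]=0,low[1]=0,low[2]=4,low[3]=?,low[4]=?,low[5]=2,low[6]=?,low[7]=?,low[8]=3); scc=(scc[0]=2,scc[1]=2,scc[2]=3,scc[3]=?,scc[4]=?,scc[5]=1,scc[6]=?,scc[7]=?,scc[8]=0)
step 6: low=(low[0]=0,low[1]=0,low[2]=4,low[3]=5,low[4]=?,low[5]=2,low[6]=?,low[7]=?,low[8]=3); scc=(scc[0]=2,scc[1]=2,scc[2]=3,scc[3]=4,scc[4]=?,scc[5]=1,scc[6]=?,scc[7]=?,scc[8]=0)
step 7: low=(low[0]=0,low[1]=0,low[2]=4,low[3]=5,low[4]=6,low[5]=2,low[6]=?,low[7]=?,low[8]=3); scc=(scc[0]=2,scc[1]=2,scc[2]=3,scc[3]=4,scc[4]=5,scc[5]=1,scc[6]=?,scc[7]=?,scc[8]=0)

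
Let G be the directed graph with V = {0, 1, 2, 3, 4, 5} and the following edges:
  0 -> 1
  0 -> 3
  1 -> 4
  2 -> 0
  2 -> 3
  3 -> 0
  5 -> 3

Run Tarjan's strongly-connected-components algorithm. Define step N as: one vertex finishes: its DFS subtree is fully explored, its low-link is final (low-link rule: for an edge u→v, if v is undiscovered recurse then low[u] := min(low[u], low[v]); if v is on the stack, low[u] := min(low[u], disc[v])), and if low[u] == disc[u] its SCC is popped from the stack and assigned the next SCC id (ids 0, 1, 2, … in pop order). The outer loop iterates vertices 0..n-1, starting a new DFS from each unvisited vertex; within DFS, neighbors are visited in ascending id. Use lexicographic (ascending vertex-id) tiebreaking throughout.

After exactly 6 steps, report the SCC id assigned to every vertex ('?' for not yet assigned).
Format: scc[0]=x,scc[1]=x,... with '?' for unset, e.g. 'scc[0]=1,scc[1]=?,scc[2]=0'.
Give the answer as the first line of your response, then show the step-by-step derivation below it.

scc[0]=2,scc[1]=1,scc[2]=3,scc[3]=2,scc[4]=0,scc[5]=4

step 1: low=(low[0]=0,low[1]=1,low[2]=?,low[3]=?,low[4]=2,low[5]=?); scc=(scc[0]=?,scc[1]=?,scc[2]=?,scc[3]=?,scc[4]=0,scc[5]=?)
step 2: low=(low[0]=0,low[1]=1,low[2]=?,low[3]=?,low[4]=2,low[5]=?); scc=(scc[0]=?,scc[1]=1,scc[2]=?,scc[3]=?,scc[4]=0,scc[5]=?)
step 3: low=(low[0]=0,low[1]=1,low[2]=?,low[3]=0,low[4]=2,low[5]=?); scc=(scc[0]=?,scc[1]=1,scc[2]=?,scc[3]=?,scc[4]=0,scc[5]=?)
step 4: low=(low[0]=0,low[1]=1,low[2]=?,low[3]=0,low[4]=2,low[5]=?); scc=(scc[0]=2,scc[1]=1,scc[2]=?,scc[3]=2,scc[4]=0,scc[5]=?)
step 5: low=(low[0]=0,low[1]=1,low[2]=4,low[3]=0,low[4]=2,low[5]=?); scc=(scc[0]=2,scc[1]=1,scc[2]=3,scc[3]=2,scc[4]=0,scc[5]=?)
step 6: low=(low[0]=0,low[1]=1,low[2]=4,low[3]=0,low[4]=2,low[5]=5); scc=(scc[0]=2,scc[1]=1,scc[2]=3,scc[3]=2,scc[4]=0,scc[5]=4)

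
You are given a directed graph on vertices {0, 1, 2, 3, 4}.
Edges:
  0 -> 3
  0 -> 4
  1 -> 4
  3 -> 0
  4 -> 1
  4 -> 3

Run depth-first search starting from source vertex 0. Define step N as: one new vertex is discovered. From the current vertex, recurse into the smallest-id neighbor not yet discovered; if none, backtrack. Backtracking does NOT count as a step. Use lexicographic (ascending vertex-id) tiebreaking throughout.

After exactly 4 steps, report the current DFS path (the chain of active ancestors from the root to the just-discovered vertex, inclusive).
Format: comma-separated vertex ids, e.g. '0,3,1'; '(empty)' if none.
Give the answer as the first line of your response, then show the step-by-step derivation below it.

0,4,1

step 1: discover 0; path=0; order=0
step 2: discover 3; path=0>3; order=0,3
step 3: discover 4; path=0>4; order=0,3,4
step 4: discover 1; path=0>4>1; order=0,3,4,1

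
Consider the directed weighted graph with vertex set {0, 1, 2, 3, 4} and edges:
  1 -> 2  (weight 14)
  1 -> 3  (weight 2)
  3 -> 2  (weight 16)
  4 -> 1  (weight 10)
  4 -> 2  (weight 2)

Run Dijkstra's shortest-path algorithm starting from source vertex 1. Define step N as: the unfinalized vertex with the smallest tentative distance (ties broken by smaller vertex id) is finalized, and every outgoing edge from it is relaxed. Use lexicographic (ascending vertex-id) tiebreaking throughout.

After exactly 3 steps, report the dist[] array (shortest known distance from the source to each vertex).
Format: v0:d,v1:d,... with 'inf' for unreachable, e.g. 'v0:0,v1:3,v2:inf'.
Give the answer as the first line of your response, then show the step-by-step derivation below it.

v0:inf,v1:0,v2:14,v3:2,v4:inf

step 1: dist = v0:inf,v1:0,v2:14,v3:2,v4:inf
step 2: dist = v0:inf,v1:0,v2:14,v3:2,v4:inf
step 3: dist = v0:inf,v1:0,v2:14,v3:2,v4:inf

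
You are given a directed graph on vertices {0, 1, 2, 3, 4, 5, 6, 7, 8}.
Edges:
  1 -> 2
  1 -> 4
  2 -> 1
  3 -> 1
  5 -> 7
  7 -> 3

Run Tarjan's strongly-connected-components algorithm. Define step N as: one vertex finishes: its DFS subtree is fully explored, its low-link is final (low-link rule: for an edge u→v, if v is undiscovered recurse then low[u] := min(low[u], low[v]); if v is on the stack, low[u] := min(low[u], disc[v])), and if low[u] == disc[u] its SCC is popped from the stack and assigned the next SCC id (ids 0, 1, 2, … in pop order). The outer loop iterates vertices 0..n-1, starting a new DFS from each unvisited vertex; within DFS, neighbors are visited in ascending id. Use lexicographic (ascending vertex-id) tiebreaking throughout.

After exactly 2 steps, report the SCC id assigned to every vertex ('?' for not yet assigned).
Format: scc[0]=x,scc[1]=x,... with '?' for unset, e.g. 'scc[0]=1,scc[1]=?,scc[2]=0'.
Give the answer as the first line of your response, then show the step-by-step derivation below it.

scc[0]=0,scc[1]=?,scc[2]=?,scc[3]=?,scc[4]=?,scc[5]=?,scc[6]=?,scc[7]=?,scc[8]=?

step 1: low=(low[0]=0,low[1]=?,low[2]=?,low[3]=?,low[4]=?,low[5]=?,low[6]=?,low[7]=?,low[8]=?); scc=(scc[0]=0,scc[1]=?,scc[2]=?,scc[3]=?,scc[4]=?,scc[5]=?,scc[6]=?,scc[7]=?,scc[8]=?)
step 2: low=(low[0]=0,low[1]=1,low[2]=1,low[3]=?,low[4]=?,low[5]=?,low[6]=?,low[7]=?,low[8]=?); scc=(scc[0]=0,scc[1]=?,scc[2]=?,scc[3]=?,scc[4]=?,scc[5]=?,scc[6]=?,scc[7]=?,scc[8]=?)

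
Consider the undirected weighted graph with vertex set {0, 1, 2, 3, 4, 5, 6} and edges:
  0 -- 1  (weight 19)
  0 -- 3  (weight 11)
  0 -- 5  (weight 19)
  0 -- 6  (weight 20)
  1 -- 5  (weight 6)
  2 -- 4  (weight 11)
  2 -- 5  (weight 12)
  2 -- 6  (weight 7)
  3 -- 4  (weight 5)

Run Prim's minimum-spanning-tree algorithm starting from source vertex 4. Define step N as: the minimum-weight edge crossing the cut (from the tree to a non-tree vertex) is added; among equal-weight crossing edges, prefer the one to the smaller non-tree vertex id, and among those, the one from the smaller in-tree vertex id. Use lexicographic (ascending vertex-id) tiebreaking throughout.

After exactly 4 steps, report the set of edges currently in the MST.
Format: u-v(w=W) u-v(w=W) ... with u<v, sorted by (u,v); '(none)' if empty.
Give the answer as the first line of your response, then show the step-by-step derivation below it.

0-3(w=11) 2-4(w=11) 2-6(w=7) 3-4(w=5)

step 1: add edge 3-4 (w=5); MST = {3-4(w=5)}
step 2: add edge 0-3 (w=11); MST = {0-3(w=11) 3-4(w=5)}
step 3: add edge 2-4 (w=11); MST = {0-3(w=11) 2-4(w=11) 3-4(w=5)}
step 4: add edge 2-6 (w=7); MST = {0-3(w=11) 2-4(w=11) 2-6(w=7) 3-4(w=5)}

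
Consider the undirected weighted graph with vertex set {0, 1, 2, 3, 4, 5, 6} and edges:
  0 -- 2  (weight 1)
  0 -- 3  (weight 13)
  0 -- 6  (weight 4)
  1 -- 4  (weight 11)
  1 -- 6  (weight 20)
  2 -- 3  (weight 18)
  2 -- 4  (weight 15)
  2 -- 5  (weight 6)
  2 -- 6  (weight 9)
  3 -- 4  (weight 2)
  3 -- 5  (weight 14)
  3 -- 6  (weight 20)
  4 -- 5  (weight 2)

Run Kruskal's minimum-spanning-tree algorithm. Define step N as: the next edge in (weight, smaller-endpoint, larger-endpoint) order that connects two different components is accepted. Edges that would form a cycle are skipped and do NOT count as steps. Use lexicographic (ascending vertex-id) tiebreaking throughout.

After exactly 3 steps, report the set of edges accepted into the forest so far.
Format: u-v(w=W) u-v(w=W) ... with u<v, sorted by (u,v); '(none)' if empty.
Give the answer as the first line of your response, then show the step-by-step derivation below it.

0-2(w=1) 3-4(w=2) 4-5(w=2)

step 1: add edge 0-2 (w=1); MST = {0-2(w=1)}
step 2: add edge 3-4 (w=2); MST = {0-2(w=1) 3-4(w=2)}
step 3: add edge 4-5 (w=2); MST = {0-2(w=1) 3-4(w=2) 4-5(w=2)}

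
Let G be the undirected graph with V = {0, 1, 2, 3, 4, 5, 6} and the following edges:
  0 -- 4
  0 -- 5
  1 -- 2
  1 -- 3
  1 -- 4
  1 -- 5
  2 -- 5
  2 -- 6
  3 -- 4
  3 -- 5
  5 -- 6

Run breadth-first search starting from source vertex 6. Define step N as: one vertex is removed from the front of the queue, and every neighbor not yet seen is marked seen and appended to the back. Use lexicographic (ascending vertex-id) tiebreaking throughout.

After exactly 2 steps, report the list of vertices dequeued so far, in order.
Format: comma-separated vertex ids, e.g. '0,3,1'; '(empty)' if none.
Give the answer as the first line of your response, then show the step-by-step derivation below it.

6,2

step 1: dequeue 6; queue=[2,5]; order=6
step 2: dequeue 2; queue=[5,1]; order=6,2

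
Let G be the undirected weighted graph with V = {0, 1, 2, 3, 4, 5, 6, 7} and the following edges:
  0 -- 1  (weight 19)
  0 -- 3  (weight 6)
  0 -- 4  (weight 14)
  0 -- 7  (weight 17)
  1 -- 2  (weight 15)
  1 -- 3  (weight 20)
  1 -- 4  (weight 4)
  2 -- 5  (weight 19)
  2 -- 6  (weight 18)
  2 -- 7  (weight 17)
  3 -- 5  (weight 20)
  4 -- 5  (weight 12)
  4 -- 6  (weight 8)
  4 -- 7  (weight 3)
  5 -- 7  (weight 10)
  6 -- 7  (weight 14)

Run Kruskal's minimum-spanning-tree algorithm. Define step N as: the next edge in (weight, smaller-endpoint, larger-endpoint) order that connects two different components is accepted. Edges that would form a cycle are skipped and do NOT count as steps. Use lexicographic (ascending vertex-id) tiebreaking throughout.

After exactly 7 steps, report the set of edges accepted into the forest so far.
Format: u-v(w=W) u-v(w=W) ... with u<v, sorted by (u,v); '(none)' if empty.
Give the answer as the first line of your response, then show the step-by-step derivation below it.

0-3(w=6) 0-4(w=14) 1-2(w=15) 1-4(w=4) 4-6(w=8) 4-7(w=3) 5-7(w=10)

step 1: add edge 4-7 (w=3); MST = {4-7(w=3)}
step 2: add edge 1-4 (w=4); MST = {1-4(w=4) 4-7(w=3)}
step 3: add edge 0-3 (w=6); MST = {0-3(w=6) 1-4(w=4) 4-7(w=3)}
step 4: add edge 4-6 (w=8); MST = {0-3(w=6) 1-4(w=4) 4-6(w=8) 4-7(w=3)}
step 5: add edge 5-7 (w=10); MST = {0-3(w=6) 1-4(w=4) 4-6(w=8) 4-7(w=3) 5-7(w=10)}
step 6: add edge 0-4 (w=14); MST = {0-3(w=6) 0-4(w=14) 1-4(w=4) 4-6(w=8) 4-7(w=3) 5-7(w=10)}
step 7: add edge 1-2 (w=15); MST = {0-3(w=6) 0-4(w=14) 1-2(w=15) 1-4(w=4) 4-6(w=8) 4-7(w=3) 5-7(w=10)}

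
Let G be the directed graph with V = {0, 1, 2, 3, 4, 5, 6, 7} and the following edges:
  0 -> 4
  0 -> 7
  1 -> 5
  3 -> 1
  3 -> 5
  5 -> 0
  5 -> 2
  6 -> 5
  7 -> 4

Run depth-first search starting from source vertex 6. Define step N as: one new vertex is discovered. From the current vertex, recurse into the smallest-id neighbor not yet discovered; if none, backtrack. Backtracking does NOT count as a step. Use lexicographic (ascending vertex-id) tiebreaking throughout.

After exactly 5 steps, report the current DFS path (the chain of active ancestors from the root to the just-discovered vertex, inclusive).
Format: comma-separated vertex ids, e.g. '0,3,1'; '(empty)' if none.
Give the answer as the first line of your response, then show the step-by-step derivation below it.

6,5,0,7

step 1: discover 6; path=6; order=6
step 2: discover 5; path=6>5; order=6,5
step 3: discover 0; path=6>5>0; order=6,5,0
step 4: discover 4; path=6>5>0>4; order=6,5,0,4
step 5: discover 7; path=6>5>0>7; order=6,5,0,4,7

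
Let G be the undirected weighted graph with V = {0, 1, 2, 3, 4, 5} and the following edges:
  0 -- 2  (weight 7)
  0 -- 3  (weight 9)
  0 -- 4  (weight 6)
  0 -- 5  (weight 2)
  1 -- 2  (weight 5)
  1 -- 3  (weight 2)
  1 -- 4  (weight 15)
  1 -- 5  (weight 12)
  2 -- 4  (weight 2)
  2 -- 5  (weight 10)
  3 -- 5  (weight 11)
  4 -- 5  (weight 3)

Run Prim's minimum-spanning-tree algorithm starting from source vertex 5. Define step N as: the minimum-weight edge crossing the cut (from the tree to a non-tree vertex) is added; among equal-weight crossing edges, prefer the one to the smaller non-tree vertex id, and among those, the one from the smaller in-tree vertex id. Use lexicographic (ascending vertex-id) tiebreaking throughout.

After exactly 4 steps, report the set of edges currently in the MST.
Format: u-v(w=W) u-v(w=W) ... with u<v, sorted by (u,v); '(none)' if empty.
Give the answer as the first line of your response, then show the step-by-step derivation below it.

0-5(w=2) 1-2(w=5) 2-4(w=2) 4-5(w=3)

step 1: add edge 0-5 (w=2); MST = {0-5(w=2)}
step 2: add edge 4-5 (w=3); MST = {0-5(w=2) 4-5(w=3)}
step 3: add edge 2-4 (w=2); MST = {0-5(w=2) 2-4(w=2) 4-5(w=3)}
step 4: add edge 1-2 (w=5); MST = {0-5(w=2) 1-2(w=5) 2-4(w=2) 4-5(w=3)}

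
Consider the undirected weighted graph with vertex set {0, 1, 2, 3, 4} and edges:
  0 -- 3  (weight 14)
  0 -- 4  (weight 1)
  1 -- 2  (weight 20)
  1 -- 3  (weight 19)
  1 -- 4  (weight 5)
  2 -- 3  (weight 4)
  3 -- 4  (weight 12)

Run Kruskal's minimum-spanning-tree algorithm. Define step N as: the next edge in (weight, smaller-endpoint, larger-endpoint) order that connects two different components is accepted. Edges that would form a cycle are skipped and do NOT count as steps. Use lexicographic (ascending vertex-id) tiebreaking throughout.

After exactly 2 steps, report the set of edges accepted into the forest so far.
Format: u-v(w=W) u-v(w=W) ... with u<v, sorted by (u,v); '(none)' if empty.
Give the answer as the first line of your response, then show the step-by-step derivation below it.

0-4(w=1) 2-3(w=4)

step 1: add edge 0-4 (w=1); MST = {0-4(w=1)}
step 2: add edge 2-3 (w=4); MST = {0-4(w=1) 2-3(w=4)}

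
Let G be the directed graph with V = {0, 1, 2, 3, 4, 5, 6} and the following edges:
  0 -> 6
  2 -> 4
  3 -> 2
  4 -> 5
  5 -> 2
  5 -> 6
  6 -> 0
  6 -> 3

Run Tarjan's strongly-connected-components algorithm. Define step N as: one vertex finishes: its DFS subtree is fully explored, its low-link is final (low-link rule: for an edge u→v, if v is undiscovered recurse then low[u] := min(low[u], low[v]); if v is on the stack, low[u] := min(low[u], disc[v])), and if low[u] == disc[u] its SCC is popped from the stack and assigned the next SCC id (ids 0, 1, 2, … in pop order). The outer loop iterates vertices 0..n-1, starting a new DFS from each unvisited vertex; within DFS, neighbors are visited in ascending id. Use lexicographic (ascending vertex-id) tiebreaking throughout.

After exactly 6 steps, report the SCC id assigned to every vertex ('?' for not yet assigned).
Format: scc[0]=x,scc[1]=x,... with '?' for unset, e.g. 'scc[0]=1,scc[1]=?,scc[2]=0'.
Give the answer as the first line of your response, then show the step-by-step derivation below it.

scc[0]=0,scc[1]=?,scc[2]=0,scc[3]=0,scc[4]=0,scc[5]=0,scc[6]=0

step 1: low=(low[0]=0,low[1]=?,low[2]=3,low[3]=2,low[4]=4,low[5]=1,low[6]=0); scc=(scc[0]=?,scc[1]=?,scc[2]=?,scc[3]=?,scc[4]=?,scc[5]=?,scc[6]=?)
step 2: low=(low[0]=0,low[1]=?,low[2]=3,low[3]=2,low[4]=1,low[5]=1,low[6]=0); scc=(scc[0]=?,scc[1]=?,scc[2]=?,scc[3]=?,scc[4]=?,scc[5]=?,scc[6]=?)
step 3: low=(low[0]=0,low[1]=?,low[2]=1,low[3]=2,low[4]=1,low[5]=1,low[6]=0); scc=(scc[0]=?,scc[1]=?,scc[2]=?,scc[3]=?,scc[4]=?,scc[5]=?,scc[6]=?)
step 4: low=(low[0]=0,low[1]=?,low[2]=1,low[3]=1,low[4]=1,low[5]=1,low[6]=0); scc=(scc[0]=?,scc[1]=?,scc[2]=?,scc[3]=?,scc[4]=?,scc[5]=?,scc[6]=?)
step 5: low=(low[0]=0,low[1]=?,low[2]=1,low[3]=1,low[4]=1,low[5]=1,low[6]=0); scc=(scc[0]=?,scc[1]=?,scc[2]=?,scc[3]=?,scc[4]=?,scc[5]=?,scc[6]=?)
step 6: low=(low[0]=0,low[1]=?,low[2]=1,low[3]=1,low[4]=1,low[5]=1,low[6]=0); scc=(scc[0]=0,scc[1]=?,scc[2]=0,scc[3]=0,scc[4]=0,scc[5]=0,scc[6]=0)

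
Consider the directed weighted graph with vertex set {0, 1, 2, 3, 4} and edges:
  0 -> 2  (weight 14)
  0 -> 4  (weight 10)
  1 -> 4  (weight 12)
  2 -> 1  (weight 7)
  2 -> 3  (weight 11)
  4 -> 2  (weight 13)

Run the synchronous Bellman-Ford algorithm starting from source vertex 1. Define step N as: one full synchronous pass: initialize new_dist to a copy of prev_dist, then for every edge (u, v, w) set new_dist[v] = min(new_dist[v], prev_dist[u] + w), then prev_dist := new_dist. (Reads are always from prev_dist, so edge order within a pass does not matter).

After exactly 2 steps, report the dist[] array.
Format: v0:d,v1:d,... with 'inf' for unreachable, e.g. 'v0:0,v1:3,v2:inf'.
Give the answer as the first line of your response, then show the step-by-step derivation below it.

v0:inf,v1:0,v2:25,v3:inf,v4:12

step 1: dist = v0:inf,v1:0,v2:inf,v3:inf,v4:12
step 2: dist = v0:inf,v1:0,v2:25,v3:inf,v4:12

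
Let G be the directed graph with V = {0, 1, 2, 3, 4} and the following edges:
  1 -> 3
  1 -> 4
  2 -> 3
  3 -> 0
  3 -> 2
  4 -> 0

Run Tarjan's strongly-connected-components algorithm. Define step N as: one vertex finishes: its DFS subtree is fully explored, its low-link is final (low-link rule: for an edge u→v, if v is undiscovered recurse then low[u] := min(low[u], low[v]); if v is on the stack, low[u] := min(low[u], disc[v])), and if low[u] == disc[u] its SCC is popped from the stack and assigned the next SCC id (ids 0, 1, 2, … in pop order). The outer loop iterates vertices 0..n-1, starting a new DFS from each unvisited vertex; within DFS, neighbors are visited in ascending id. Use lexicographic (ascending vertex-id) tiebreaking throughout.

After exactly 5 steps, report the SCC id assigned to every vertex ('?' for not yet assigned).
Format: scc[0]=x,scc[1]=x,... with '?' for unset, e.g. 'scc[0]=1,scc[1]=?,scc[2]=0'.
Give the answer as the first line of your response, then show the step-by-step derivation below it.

scc[0]=0,scc[1]=3,scc[2]=1,scc[3]=1,scc[4]=2

step 1: low=(low[0]=0,low[1]=?,low[2]=?,low[3]=?,low[4]=?); scc=(scc[0]=0,scc[1]=?,scc[2]=?,scc[3]=?,scc[4]=?)
step 2: low=(low[0]=0,low[1]=1,low[2]=2,low[3]=2,low[4]=?); scc=(scc[0]=0,scc[1]=?,scc[2]=?,scc[3]=?,scc[4]=?)
step 3: low=(low[0]=0,low[1]=1,low[2]=2,low[3]=2,low[4]=?); scc=(scc[0]=0,scc[1]=?,scc[2]=1,scc[3]=1,scc[4]=?)
step 4: low=(low[0]=0,low[1]=1,low[2]=2,low[3]=2,low[4]=4); scc=(scc[0]=0,scc[1]=?,scc[2]=1,scc[3]=1,scc[4]=2)
step 5: low=(low[0]=0,low[1]=1,low[2]=2,low[3]=2,low[4]=4); scc=(scc[0]=0,scc[1]=3,scc[2]=1,scc[3]=1,scc[4]=2)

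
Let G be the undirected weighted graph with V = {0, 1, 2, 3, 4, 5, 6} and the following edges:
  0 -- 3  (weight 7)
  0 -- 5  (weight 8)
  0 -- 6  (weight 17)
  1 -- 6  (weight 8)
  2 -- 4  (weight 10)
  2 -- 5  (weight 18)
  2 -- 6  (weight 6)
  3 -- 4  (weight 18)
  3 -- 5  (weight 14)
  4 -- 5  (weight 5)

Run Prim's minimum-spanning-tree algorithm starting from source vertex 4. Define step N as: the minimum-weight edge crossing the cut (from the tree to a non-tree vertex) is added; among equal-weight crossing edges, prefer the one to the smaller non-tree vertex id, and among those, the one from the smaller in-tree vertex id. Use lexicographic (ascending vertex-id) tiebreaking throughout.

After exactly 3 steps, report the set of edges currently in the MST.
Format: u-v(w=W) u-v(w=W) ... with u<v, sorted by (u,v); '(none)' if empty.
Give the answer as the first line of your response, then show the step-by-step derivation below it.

0-3(w=7) 0-5(w=8) 4-5(w=5)

step 1: add edge 4-5 (w=5); MST = {4-5(w=5)}
step 2: add edge 0-5 (w=8); MST = {0-5(w=8) 4-5(w=5)}
step 3: add edge 0-3 (w=7); MST = {0-3(w=7) 0-5(w=8) 4-5(w=5)}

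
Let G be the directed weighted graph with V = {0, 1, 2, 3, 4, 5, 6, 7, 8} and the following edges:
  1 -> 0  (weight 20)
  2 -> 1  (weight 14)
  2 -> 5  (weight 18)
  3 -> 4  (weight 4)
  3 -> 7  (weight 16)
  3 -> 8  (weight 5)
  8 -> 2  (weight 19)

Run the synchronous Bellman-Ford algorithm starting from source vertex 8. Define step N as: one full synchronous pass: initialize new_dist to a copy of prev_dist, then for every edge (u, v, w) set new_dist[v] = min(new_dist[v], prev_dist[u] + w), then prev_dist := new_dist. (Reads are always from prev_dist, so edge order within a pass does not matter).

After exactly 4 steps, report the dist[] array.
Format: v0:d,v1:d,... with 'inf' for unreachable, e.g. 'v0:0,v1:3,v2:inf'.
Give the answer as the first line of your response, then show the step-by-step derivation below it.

v0:53,v1:33,v2:19,v3:inf,v4:inf,v5:37,v6:inf,v7:inf,v8:0

step 1: dist = v0:inf,v1:inf,v2:19,v3:inf,v4:inf,v5:inf,v6:inf,v7:inf,v8:0
step 2: dist = v0:inf,v1:33,v2:19,v3:inf,v4:inf,v5:37,v6:inf,v7:inf,v8:0
step 3: dist = v0:53,v1:33,v2:19,v3:inf,v4:inf,v5:37,v6:inf,v7:inf,v8:0
step 4: dist = v0:53,v1:33,v2:19,v3:inf,v4:inf,v5:37,v6:inf,v7:inf,v8:0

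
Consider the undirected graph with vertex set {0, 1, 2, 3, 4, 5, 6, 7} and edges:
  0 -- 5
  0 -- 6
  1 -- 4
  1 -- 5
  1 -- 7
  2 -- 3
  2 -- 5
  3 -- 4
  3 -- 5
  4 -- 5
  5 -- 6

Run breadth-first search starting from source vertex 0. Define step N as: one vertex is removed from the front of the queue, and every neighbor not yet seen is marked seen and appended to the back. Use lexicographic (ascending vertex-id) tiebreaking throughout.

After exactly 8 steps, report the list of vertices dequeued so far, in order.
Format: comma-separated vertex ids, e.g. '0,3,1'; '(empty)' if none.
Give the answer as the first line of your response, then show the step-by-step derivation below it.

0,5,6,1,2,3,4,7

step 1: dequeue 0; queue=[5,6]; order=0
step 2: dequeue 5; queue=[6,1,2,3,4]; order=0,5
step 3: dequeue 6; queue=[1,2,3,4]; order=0,5,6
step 4: dequeue 1; queue=[2,3,4,7]; order=0,5,6,1
step 5: dequeue 2; queue=[3,4,7]; order=0,5,6,1,2
step 6: dequeue 3; queue=[4,7]; order=0,5,6,1,2,3
step 7: dequeue 4; queue=[7]; order=0,5,6,1,2,3,4
step 8: dequeue 7; queue=[(empty)]; order=0,5,6,1,2,3,4,7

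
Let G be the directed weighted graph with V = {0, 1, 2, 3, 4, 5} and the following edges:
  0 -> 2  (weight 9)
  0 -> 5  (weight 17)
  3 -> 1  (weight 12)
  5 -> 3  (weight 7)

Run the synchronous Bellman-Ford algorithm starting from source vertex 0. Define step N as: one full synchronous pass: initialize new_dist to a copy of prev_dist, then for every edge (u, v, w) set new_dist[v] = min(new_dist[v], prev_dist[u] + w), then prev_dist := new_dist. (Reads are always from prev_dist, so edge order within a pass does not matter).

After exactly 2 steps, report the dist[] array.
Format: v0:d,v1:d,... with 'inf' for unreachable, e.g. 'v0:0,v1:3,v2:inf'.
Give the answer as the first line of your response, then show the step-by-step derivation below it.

v0:0,v1:inf,v2:9,v3:24,v4:inf,v5:17

step 1: dist = v0:0,v1:inf,v2:9,v3:inf,v4:inf,v5:17
step 2: dist = v0:0,v1:inf,v2:9,v3:24,v4:inf,v5:17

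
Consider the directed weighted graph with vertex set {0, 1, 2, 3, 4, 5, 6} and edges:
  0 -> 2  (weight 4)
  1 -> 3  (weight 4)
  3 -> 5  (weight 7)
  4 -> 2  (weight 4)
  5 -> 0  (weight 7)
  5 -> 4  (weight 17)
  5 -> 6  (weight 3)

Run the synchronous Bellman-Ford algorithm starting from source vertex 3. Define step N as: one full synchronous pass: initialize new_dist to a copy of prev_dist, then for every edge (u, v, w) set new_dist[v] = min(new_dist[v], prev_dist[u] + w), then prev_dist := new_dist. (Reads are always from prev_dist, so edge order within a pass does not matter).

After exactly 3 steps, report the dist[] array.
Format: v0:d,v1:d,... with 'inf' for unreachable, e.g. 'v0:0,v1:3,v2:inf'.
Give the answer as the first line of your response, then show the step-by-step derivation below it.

v0:14,v1:inf,v2:18,v3:0,v4:24,v5:7,v6:10

step 1: dist = v0:inf,v1:inf,v2:inf,v3:0,v4:inf,v5:7,v6:inf
step 2: dist = v0:14,v1:inf,v2:inf,v3:0,v4:24,v5:7,v6:10
step 3: dist = v0:14,v1:inf,v2:18,v3:0,v4:24,v5:7,v6:10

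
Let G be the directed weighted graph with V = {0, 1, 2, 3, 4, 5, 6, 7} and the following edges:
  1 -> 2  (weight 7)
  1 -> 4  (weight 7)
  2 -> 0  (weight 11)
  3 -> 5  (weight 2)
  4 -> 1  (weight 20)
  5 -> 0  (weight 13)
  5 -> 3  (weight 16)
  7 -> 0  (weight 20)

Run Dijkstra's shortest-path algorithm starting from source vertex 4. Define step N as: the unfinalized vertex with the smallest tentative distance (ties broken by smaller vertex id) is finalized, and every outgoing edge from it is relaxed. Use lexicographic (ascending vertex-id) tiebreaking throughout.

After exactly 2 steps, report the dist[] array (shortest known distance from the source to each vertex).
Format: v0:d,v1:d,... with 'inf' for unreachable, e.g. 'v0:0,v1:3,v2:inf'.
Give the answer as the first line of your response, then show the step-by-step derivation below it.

v0:inf,v1:20,v2:27,v3:inf,v4:0,v5:inf,v6:inf,v7:inf

step 1: dist = v0:inf,v1:20,v2:inf,v3:inf,v4:0,v5:inf,v6:inf,v7:inf
step 2: dist = v0:inf,v1:20,v2:27,v3:inf,v4:0,v5:inf,v6:inf,v7:inf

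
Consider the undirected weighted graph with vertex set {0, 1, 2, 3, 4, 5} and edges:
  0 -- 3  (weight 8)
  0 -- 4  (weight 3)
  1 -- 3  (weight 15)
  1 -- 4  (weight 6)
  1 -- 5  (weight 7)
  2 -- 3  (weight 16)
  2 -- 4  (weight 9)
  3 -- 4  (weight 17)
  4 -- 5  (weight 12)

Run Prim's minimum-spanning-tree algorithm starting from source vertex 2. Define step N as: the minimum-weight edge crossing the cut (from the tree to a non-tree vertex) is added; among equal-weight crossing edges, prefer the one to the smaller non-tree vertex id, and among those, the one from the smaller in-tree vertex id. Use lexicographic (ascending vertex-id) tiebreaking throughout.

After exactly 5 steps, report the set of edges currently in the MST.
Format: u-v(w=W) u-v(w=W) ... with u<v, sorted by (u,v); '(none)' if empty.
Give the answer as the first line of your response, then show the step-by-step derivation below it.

0-3(w=8) 0-4(w=3) 1-4(w=6) 1-5(w=7) 2-4(w=9)

step 1: add edge 2-4 (w=9); MST = {2-4(w=9)}
step 2: add edge 0-4 (w=3); MST = {0-4(w=3) 2-4(w=9)}
step 3: add edge 1-4 (w=6); MST = {0-4(w=3) 1-4(w=6) 2-4(w=9)}
step 4: add edge 1-5 (w=7); MST = {0-4(w=3) 1-4(w=6) 1-5(w=7) 2-4(w=9)}
step 5: add edge 0-3 (w=8); MST = {0-3(w=8) 0-4(w=3) 1-4(w=6) 1-5(w=7) 2-4(w=9)}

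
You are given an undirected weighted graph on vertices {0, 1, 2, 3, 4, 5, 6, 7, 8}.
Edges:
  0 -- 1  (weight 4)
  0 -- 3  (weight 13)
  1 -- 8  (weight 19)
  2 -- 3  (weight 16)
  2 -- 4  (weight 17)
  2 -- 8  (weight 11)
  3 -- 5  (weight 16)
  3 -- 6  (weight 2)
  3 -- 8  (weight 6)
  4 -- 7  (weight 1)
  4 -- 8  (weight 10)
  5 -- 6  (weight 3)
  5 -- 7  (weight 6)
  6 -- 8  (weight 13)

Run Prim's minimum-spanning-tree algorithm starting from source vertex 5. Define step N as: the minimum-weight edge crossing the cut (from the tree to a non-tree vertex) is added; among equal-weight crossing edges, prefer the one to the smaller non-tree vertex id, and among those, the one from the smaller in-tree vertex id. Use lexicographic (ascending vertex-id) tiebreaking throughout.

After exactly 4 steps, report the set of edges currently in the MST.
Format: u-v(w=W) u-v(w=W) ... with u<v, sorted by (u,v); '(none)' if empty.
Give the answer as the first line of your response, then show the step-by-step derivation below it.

3-6(w=2) 4-7(w=1) 5-6(w=3) 5-7(w=6)

step 1: add edge 5-6 (w=3); MST = {5-6(w=3)}
step 2: add edge 3-6 (w=2); MST = {3-6(w=2) 5-6(w=3)}
step 3: add edge 5-7 (w=6); MST = {3-6(w=2) 5-6(w=3) 5-7(w=6)}
step 4: add edge 4-7 (w=1); MST = {3-6(w=2) 4-7(w=1) 5-6(w=3) 5-7(w=6)}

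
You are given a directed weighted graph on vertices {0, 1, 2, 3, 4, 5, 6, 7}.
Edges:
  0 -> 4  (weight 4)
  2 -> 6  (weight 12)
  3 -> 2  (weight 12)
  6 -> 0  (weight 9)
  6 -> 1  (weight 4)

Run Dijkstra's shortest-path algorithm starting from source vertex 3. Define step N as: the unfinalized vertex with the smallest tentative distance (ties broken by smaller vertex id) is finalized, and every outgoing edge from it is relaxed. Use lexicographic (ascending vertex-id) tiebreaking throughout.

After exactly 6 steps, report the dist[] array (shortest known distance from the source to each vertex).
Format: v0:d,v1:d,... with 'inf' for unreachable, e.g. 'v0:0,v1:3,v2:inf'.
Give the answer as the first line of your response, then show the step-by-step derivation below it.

v0:33,v1:28,v2:12,v3:0,v4:37,v5:inf,v6:24,v7:inf

step 1: dist = v0:inf,v1:inf,v2:12,v3:0,v4:inf,v5:inf,v6:inf,v7:inf
step 2: dist = v0:inf,v1:inf,v2:12,v3:0,v4:inf,v5:inf,v6:24,v7:inf
step 3: dist = v0:33,v1:28,v2:12,v3:0,v4:inf,v5:inf,v6:24,v7:inf
step 4: dist = v0:33,v1:28,v2:12,v3:0,v4:inf,v5:inf,v6:24,v7:inf
step 5: dist = v0:33,v1:28,v2:12,v3:0,v4:37,v5:inf,v6:24,v7:inf
step 6: dist = v0:33,v1:28,v2:12,v3:0,v4:37,v5:inf,v6:24,v7:inf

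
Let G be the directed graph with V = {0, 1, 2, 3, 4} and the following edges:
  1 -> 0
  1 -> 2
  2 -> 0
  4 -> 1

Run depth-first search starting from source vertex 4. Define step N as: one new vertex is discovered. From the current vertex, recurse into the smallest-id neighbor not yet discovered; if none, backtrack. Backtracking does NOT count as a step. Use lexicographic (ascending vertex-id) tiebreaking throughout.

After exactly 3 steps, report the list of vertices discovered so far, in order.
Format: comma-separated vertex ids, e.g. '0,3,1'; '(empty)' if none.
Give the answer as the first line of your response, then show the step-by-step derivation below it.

4,1,0

step 1: discover 4; path=4; order=4
step 2: discover 1; path=4>1; order=4,1
step 3: discover 0; path=4>1>0; order=4,1,0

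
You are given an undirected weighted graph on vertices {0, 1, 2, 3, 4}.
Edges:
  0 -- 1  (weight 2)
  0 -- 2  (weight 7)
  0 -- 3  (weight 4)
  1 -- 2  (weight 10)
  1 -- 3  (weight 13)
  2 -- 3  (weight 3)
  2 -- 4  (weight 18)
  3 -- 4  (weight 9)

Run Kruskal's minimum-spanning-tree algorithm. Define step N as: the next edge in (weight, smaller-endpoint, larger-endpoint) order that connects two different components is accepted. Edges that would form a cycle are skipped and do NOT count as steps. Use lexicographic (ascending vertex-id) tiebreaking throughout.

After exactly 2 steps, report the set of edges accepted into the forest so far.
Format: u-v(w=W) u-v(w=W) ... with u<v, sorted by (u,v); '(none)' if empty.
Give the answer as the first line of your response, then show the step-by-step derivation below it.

0-1(w=2) 2-3(w=3)

step 1: add edge 0-1 (w=2); MST = {0-1(w=2)}
step 2: add edge 2-3 (w=3); MST = {0-1(w=2) 2-3(w=3)}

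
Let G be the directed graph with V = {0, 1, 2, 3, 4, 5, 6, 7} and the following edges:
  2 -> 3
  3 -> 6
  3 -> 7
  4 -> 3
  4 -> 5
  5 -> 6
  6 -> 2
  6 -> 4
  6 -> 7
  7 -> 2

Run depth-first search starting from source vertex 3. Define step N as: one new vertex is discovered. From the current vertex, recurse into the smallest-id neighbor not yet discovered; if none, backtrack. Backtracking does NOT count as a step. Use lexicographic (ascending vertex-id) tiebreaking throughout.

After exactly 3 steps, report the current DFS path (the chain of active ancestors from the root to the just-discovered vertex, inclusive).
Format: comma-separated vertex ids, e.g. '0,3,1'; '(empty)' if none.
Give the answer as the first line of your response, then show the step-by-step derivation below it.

3,6,2

step 1: discover 3; path=3; order=3
step 2: discover 6; path=3>6; order=3,6
step 3: discover 2; path=3>6>2; order=3,6,2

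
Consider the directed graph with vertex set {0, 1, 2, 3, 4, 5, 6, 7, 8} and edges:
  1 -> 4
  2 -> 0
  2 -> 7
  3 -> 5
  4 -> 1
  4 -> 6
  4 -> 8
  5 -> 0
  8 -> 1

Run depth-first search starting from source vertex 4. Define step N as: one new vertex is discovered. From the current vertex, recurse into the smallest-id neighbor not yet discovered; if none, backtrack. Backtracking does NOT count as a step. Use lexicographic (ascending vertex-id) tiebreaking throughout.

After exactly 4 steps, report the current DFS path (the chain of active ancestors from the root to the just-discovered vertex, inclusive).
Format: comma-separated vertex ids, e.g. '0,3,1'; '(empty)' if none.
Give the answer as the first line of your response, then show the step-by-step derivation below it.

4,8

step 1: discover 4; path=4; order=4
step 2: discover 1; path=4>1; order=4,1
step 3: discover 6; path=4>6; order=4,1,6
step 4: discover 8; path=4>8; order=4,1,6,8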